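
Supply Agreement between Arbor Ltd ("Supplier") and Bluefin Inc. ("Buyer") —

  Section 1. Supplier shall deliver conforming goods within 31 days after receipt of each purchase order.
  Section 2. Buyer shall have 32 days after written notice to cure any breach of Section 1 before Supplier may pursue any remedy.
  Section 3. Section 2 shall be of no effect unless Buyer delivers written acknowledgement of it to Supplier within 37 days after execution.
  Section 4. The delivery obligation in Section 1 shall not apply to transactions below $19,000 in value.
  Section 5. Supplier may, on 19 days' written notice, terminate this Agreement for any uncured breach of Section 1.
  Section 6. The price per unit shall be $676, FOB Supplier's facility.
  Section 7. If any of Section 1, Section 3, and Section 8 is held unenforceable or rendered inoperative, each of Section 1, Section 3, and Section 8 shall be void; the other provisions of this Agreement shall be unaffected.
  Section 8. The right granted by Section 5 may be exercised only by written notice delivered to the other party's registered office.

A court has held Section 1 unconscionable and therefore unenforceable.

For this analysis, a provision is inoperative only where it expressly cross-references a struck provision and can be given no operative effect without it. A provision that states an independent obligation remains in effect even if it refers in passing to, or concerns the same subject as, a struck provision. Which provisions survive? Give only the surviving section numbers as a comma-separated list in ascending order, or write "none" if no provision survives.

6, 7

Section 1 is struck. Section 2 merely fixes the cure period for breach of Section 1; with Section 1 gone it has nothing to operate on and falls away. Section 4 does nothing except set the carve-out from the delivery obligation by reference to Section 1; with Section 1 gone it has no independent effect and is inoperative. Section 5 has no operative effect of its own apart from Section 1 and is therefore inoperative. Section 3 operates only by reference to Section 2, so it falls with Section 2. Section 8 operates only by reference to Section 5, so it falls with Section 5. Section 7 declares Section 1, Section 3, and Section 8 mutually dependent; since one of them has fallen, all of them are of no effect. The remainder continues in force under Section 7. The provisions still in force are Section 6 and Section 7.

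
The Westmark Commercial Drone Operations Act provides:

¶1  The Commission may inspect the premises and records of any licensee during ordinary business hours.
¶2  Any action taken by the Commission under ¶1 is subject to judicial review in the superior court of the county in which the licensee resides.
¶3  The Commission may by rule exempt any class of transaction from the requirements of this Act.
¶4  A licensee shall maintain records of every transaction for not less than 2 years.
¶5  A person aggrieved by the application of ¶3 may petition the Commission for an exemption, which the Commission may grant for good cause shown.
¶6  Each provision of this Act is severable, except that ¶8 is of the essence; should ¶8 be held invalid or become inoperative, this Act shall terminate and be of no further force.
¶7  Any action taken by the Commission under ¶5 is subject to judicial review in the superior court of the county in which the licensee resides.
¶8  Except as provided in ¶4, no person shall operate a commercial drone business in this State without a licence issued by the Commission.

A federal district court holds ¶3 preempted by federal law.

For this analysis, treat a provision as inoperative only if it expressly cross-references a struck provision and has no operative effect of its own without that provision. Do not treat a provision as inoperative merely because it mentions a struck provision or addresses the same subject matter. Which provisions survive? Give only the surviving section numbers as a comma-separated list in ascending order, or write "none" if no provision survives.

¶3 is struck. The only function of ¶5 is the exemption procedure for ¶3, so it cannot stand once ¶3 is removed. ¶7 merely fixes the judicial-review right for ¶5; with ¶5 gone it has nothing to operate on and falls away. ¶6 makes ¶8 an essential term, but ¶8 is unaffected, so the severability proviso in ¶6 preserves the remaining provisions. That leaves ¶1, ¶2, ¶4, ¶6, and ¶8 in effect.

1, 2, 4, 6, 8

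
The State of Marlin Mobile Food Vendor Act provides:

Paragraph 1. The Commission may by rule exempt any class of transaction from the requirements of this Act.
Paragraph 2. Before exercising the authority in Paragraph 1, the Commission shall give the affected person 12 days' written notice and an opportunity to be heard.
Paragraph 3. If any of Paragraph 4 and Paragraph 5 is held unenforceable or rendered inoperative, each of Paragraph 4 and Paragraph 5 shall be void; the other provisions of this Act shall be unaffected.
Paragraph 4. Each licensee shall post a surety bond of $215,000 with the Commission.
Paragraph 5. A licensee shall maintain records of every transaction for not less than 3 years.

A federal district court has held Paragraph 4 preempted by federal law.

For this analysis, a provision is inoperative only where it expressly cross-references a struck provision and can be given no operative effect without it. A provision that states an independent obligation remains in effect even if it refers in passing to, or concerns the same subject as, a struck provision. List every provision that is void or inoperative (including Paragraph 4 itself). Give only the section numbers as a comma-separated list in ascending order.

Paragraph 4 is struck. No other provision's operative terms depend on Paragraph 4. Paragraph 3 declares Paragraph 4 and Paragraph 5 mutually dependent; since one of them has fallen, all of them are of no effect. That brings down Paragraph 5 as well. The remainder continues in force under Paragraph 3. Paragraph 1, Paragraph 2, and Paragraph 3 remain in effect.

4, 5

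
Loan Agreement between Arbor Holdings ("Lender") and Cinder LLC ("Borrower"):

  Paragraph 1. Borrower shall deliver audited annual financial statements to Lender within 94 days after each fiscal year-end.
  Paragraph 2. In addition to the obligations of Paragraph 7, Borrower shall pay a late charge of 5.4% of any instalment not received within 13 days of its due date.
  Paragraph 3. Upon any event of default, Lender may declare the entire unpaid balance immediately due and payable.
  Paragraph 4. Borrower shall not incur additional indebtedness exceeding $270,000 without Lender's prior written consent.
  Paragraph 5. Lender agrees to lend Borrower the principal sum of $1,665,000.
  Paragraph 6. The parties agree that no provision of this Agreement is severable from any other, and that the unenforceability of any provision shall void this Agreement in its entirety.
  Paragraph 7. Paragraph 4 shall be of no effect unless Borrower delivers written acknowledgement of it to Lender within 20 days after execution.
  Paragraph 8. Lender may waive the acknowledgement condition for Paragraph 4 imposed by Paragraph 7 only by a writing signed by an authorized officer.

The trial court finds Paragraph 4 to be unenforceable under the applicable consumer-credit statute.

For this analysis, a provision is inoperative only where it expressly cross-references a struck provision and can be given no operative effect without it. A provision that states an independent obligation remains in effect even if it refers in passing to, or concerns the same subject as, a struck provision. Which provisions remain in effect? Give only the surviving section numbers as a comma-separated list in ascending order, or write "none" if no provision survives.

Paragraph 4 is struck. The only function of Paragraph 7 is the acknowledgement condition for Paragraph 4, so it cannot stand once Paragraph 4 is removed. Paragraph 8 operates only by reference to Paragraph 7, so it falls with Paragraph 7. Paragraph 6 provides that the Agreement is not severable, so the invalidity of any one provision voids the entire Agreement. No provision of the Agreement survives.

none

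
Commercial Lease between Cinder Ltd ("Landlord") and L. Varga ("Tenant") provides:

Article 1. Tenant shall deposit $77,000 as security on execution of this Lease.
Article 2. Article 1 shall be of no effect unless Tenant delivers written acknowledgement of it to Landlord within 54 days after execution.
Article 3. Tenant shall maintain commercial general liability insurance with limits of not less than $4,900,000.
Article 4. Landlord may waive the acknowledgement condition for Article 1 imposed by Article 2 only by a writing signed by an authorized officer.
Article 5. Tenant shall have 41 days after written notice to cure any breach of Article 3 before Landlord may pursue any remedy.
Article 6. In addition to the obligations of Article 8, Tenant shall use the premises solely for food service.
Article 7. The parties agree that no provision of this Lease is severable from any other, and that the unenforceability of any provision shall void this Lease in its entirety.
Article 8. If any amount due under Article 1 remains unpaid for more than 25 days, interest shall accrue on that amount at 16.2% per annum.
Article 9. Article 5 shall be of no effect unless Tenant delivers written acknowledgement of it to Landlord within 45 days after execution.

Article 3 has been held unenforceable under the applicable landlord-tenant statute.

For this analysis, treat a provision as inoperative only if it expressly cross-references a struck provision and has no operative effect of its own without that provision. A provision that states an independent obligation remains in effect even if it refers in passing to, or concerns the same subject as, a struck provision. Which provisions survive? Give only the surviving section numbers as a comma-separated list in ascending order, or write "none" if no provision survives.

none

Article 3 is struck. The only function of Article 5 is the cure period for breach of Article 3, so it cannot stand once Article 3 is removed. Article 9 merely fixes the acknowledgement condition for Article 5; with Article 5 gone it has nothing to operate on and falls away. Article 7 provides that the Lease is not severable, so the invalidity of any one provision voids the entire Lease. No provision of the Lease survives.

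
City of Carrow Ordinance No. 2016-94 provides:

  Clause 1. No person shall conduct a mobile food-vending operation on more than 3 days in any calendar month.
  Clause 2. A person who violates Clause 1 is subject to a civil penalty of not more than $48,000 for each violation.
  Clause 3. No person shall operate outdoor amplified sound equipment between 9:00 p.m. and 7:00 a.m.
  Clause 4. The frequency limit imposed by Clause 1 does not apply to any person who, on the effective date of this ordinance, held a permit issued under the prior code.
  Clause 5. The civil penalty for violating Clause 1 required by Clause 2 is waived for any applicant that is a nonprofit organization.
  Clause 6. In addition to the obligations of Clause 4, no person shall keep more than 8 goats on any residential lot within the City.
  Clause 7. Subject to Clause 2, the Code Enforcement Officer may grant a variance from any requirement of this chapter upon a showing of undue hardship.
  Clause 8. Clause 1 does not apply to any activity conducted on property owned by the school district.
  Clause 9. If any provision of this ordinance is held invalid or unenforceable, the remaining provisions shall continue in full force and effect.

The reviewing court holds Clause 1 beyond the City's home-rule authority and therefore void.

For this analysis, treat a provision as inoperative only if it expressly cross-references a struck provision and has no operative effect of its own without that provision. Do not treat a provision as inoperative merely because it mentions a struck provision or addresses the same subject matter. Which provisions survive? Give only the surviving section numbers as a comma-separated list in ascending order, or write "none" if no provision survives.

Clause 1 is struck. The only function of Clause 2 is the civil penalty for violating Clause 1, so it cannot stand once Clause 1 is removed. Clause 4 operates only by reference to Clause 1, so it falls with Clause 1. Clause 8 operates only by reference to Clause 1, so it falls with Clause 1. Clause 5 has no operative effect of its own apart from Clause 2 and is therefore inoperative. Although Clause 6 refers to Clause 4, its operative terms do not depend on Clause 4, so it remains in effect. Clause 7 mentions Clause 2 but its own obligation stands independently of Clause 2, so Clause 7 is not affected. Under the severability clause in Clause 9, the remaining provisions continue in force. That leaves Clause 3, Clause 6, Clause 7, and Clause 9 in effect.

3, 6, 7, 9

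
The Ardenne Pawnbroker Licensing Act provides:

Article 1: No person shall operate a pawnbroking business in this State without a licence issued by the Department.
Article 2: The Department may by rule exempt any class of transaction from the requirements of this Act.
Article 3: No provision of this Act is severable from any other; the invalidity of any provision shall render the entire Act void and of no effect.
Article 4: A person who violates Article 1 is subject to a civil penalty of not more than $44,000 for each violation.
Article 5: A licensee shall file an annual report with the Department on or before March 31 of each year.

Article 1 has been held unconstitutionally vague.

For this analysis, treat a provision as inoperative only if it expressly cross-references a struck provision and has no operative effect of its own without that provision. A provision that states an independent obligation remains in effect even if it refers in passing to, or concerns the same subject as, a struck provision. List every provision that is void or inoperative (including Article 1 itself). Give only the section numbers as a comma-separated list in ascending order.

1, 2, 3, 4, 5

Article 1 is struck. Article 4 operates only by reference to Article 1, so it falls with Article 1. Article 3 provides that the Act is not severable, so the invalidity of any one provision voids the entire Act. No provision of the Act survives.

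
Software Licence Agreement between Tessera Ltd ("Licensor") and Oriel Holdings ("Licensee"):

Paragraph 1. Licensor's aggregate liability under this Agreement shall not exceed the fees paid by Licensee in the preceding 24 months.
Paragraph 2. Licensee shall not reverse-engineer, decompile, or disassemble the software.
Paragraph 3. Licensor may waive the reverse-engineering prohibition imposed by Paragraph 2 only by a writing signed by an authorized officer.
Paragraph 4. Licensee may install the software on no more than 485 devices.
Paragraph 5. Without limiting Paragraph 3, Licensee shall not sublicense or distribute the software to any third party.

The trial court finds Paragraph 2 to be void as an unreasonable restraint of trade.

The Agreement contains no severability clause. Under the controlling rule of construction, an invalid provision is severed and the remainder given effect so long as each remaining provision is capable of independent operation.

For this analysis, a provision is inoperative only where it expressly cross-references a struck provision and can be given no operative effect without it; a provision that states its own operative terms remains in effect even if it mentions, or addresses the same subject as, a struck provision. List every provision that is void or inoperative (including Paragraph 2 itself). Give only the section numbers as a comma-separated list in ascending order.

Paragraph 2 is struck. Paragraph 3 operates only by reference to Paragraph 2, so it falls with Paragraph 2. Although Paragraph 5 refers to Paragraph 3, its operative terms do not depend on Paragraph 3, so it remains in effect. With no severability clause, the stated default rule severs what cannot stand and enforces each remaining provision that can operate on its own. Paragraph 1, Paragraph 4, and Paragraph 5 remain in effect.

2, 3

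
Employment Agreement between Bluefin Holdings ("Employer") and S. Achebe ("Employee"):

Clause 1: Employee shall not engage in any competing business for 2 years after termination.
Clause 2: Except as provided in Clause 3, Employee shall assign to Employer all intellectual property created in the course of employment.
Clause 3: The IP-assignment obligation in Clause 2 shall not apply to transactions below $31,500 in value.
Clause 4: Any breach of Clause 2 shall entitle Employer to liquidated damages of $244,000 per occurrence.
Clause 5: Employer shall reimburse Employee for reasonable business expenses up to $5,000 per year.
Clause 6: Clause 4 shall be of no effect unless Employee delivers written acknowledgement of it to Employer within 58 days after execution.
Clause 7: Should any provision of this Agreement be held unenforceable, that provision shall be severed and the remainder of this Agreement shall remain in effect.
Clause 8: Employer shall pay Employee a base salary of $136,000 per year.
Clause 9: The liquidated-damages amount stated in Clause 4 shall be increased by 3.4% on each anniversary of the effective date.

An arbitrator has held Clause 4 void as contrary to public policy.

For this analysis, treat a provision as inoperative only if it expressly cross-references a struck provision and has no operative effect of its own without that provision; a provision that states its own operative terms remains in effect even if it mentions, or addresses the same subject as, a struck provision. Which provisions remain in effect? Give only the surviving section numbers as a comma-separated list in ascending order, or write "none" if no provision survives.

1, 2, 3, 5, 7, 8

Clause 4 is struck. Clause 6 has no operative effect of its own apart from Clause 4 and is therefore inoperative. Clause 9 does nothing except set the escalation of the liquidated-damages amount by reference to Clause 4; with Clause 4 gone it has no independent effect and is inoperative. Under the severability clause in Clause 7, the remaining provisions continue in force. That leaves Clause 1, Clause 2, Clause 3, Clause 5, Clause 7, and Clause 8 in effect.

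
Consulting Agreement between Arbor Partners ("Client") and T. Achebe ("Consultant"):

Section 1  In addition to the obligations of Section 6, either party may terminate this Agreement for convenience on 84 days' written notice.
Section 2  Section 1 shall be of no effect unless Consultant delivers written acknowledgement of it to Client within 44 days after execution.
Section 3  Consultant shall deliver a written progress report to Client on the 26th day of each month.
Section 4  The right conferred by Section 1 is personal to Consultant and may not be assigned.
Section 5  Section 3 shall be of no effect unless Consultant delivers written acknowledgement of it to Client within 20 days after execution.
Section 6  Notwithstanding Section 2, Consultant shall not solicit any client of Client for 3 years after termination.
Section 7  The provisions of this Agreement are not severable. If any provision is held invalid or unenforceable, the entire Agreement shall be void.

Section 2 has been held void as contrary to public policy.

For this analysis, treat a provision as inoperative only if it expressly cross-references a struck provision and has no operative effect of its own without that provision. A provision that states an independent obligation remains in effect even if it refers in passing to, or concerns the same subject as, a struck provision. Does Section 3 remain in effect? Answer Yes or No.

Section 2 is struck. Nothing else in the Agreement is defined by reference to Section 2. Section 7 provides that the Agreement is not severable, so the invalidity of any one provision voids the entire Agreement. No provision of the Agreement survives. Section 3 is among the inoperative provisions, so the answer is no.

No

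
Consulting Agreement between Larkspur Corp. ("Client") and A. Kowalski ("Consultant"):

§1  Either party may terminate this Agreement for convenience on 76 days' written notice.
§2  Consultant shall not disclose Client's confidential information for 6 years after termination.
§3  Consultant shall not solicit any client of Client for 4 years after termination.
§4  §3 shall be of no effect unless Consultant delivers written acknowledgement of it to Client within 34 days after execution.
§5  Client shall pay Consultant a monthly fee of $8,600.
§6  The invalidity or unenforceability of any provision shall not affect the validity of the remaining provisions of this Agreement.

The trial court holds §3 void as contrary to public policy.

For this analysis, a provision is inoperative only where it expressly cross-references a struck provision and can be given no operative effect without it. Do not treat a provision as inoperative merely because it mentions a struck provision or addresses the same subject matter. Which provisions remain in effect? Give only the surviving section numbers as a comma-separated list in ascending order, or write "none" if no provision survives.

1, 2, 5, 6

§3 is struck. §4 merely fixes the acknowledgement condition for §3; with §3 gone it has nothing to operate on and falls away. §6 is a severability clause and preserves every provision that can still be given independent effect. §1, §2, §5, and §6 remain in effect.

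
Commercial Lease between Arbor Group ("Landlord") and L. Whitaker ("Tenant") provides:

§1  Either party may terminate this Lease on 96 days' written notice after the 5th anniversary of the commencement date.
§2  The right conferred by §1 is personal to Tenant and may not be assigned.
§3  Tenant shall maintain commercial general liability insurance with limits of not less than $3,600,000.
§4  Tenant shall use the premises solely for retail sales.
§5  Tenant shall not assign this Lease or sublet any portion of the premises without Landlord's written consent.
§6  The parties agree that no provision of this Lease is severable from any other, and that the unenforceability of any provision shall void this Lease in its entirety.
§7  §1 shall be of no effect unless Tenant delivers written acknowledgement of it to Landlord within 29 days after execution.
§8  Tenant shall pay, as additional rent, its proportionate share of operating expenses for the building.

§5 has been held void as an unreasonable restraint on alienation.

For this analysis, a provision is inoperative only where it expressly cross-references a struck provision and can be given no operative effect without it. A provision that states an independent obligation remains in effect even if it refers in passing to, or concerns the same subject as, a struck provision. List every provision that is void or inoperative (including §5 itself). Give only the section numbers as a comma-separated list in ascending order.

§5 is struck. No other provision's operative terms depend on §5. §6 provides that the Lease is not severable, so the invalidity of any one provision voids the entire Lease. No provision of the Lease survives.

1, 2, 3, 4, 5, 6, 7, 8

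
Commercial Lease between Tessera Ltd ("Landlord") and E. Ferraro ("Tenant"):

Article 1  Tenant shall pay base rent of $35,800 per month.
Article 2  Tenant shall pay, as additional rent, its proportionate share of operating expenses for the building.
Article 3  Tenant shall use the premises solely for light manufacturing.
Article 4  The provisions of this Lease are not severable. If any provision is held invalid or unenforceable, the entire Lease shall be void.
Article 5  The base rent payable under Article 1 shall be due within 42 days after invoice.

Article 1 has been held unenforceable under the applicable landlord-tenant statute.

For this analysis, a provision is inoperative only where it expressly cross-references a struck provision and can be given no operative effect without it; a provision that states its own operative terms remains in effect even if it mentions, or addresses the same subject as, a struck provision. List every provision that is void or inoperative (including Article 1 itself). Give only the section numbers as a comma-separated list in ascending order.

1, 2, 3, 4, 5

Article 1 is struck. Article 5 has no operative effect of its own apart from Article 1 and is therefore inoperative. Article 4 provides that the Lease is not severable, so the invalidity of any one provision voids the entire Lease. No provision of the Lease survives.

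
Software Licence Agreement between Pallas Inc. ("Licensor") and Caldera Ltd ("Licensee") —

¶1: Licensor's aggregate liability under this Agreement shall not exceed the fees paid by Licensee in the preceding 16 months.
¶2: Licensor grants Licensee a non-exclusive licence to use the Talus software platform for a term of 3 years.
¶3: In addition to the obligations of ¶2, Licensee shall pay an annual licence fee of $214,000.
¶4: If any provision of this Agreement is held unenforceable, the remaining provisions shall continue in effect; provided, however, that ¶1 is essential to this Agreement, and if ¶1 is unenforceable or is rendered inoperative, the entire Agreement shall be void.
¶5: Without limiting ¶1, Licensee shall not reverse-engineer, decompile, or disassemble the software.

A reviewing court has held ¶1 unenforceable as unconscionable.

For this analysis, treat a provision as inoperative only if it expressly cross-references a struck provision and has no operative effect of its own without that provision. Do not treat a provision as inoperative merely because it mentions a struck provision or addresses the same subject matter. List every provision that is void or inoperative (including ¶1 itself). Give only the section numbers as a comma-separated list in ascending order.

1, 2, 3, 4, 5

¶1 is struck. No other provision's operative terms depend on ¶1. ¶4 makes ¶1 an essential term, and ¶1 is the provision held invalid; under ¶4, the entire Agreement is therefore void. No provision of the Agreement survives.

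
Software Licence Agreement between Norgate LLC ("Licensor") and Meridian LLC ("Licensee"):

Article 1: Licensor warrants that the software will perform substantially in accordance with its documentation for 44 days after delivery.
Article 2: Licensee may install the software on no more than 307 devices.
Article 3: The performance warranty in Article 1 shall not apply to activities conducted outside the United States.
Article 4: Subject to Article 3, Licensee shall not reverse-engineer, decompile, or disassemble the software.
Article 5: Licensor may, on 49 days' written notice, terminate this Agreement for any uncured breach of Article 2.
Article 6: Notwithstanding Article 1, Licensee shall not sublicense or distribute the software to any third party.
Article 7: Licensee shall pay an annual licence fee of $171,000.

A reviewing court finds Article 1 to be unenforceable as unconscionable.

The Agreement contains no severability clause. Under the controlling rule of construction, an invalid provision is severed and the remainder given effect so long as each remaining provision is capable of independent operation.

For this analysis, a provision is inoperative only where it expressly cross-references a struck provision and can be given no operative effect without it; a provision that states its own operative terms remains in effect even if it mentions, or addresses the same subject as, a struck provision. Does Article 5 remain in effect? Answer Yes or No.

Article 1 is struck. Article 3 operates only by reference to Article 1, so it falls with Article 1. Article 6 mentions Article 1 but its own obligation stands independently of Article 1, so Article 6 is not affected. Although Article 4 refers to Article 3, its operative terms do not depend on Article 3, so it remains in effect. Under the stated default rule, only provisions that cannot operate independently fall away; the rest are enforced. Article 2, Article 4, Article 5, Article 6, and Article 7 remain in effect. Article 5 is among the surviving provisions, so the answer is yes.

Yes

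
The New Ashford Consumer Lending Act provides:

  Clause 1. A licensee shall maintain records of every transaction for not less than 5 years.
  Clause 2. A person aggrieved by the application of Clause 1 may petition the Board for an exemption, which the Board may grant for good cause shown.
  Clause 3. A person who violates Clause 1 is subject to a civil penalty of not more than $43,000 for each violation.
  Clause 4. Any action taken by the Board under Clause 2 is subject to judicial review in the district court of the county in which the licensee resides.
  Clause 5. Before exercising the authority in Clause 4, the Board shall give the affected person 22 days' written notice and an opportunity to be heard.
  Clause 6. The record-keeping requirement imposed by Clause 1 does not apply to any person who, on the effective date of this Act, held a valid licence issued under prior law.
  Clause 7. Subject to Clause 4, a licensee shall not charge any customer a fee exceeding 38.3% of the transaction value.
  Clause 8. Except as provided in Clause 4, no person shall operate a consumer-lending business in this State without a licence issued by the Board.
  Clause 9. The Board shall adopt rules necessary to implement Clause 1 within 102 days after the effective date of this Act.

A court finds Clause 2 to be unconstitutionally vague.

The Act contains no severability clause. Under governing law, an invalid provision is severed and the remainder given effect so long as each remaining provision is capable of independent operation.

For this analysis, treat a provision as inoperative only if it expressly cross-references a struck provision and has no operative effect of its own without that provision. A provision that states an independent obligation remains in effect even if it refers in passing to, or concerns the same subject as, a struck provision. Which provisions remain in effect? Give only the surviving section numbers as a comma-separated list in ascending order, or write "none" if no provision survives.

1, 3, 6, 7, 8, 9

Clause 2 is struck. Clause 4 has no operative effect of its own apart from Clause 2 and is therefore inoperative. Clause 5 operates only by reference to Clause 4, so it falls with Clause 4. Although Clause 8 refers to Clause 4, its operative terms do not depend on Clause 4, so it remains in effect. Clause 7 mentions Clause 4 but its own obligation stands independently of Clause 4, so Clause 7 is not affected. With no severability clause, the stated default rule severs what cannot stand and enforces each remaining provision that can operate on its own. The provisions still in force are Clause 1, Clause 3, Clause 6, Clause 7, Clause 8, and Clause 9.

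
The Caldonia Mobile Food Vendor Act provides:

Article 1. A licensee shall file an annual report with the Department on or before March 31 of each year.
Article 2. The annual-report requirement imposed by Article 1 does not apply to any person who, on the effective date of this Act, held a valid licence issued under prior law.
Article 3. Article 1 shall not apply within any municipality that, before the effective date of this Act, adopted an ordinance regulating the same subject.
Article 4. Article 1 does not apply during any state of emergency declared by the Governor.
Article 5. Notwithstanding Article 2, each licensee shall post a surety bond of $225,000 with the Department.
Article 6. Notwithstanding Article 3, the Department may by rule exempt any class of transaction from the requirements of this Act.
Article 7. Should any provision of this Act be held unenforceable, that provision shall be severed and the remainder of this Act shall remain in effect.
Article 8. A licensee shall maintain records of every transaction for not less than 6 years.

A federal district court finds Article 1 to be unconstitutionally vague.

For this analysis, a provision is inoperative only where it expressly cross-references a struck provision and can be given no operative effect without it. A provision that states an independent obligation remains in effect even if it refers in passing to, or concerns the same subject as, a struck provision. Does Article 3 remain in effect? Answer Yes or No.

No

Article 1 is struck. The only function of Article 2 is the grandfather exemption from Article 1, so it cannot stand once Article 1 is removed. The only function of Article 3 is the local-preemption carve-out from Article 1, so it cannot stand once Article 1 is removed. The only function of Article 4 is the emergency suspension of Article 1, so it cannot stand once Article 1 is removed. Article 5 mentions Article 2 but its own obligation stands independently of Article 2, so Article 5 is not affected. Article 6 mentions Article 3 but its own obligation stands independently of Article 3, so Article 6 is not affected. Under the severability clause in Article 7, the remaining provisions continue in force. That leaves Article 5, Article 6, Article 7, and Article 8 in effect. Article 3 is among the inoperative provisions, so the answer is no.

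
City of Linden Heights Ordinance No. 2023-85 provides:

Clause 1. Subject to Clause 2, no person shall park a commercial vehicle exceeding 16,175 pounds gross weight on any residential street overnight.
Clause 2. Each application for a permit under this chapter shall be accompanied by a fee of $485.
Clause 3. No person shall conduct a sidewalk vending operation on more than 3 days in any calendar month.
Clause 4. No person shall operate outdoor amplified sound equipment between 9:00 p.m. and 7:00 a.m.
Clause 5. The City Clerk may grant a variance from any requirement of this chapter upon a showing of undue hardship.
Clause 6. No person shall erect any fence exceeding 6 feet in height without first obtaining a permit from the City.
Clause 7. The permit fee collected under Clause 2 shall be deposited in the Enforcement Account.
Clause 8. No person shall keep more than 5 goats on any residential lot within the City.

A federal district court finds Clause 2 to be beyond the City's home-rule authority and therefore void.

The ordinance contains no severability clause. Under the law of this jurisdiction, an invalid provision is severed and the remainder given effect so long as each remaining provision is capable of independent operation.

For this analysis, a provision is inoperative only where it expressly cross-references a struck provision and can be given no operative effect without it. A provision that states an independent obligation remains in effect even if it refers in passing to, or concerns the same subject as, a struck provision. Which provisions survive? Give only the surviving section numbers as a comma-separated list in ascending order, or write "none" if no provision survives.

1, 3, 4, 5, 6, 8

Clause 2 is struck. Clause 7 does nothing except set the disposition of the permit fee by reference to Clause 2; with Clause 2 gone it has no independent effect and is inoperative. Clause 1 mentions Clause 2 but its own obligation stands independently of Clause 2, so Clause 1 is not affected. With no severability clause, the stated default rule severs what cannot stand and enforces each remaining provision that can operate on its own. The provisions still in force are Clause 1, Clause 3, Clause 4, Clause 5, Clause 6, and Clause 8.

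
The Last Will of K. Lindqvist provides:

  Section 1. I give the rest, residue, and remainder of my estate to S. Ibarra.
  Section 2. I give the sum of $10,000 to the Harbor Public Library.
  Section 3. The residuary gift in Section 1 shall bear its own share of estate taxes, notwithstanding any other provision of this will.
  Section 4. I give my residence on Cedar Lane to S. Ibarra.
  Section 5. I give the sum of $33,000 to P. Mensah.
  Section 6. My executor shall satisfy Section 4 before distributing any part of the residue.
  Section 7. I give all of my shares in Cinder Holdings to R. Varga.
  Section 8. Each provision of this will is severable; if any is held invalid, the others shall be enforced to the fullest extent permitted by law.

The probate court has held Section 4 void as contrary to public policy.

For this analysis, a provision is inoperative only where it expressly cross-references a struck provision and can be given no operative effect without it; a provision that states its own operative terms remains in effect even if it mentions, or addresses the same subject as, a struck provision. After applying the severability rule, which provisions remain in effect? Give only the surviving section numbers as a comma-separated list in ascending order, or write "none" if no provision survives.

1, 2, 3, 5, 7, 8

Section 4 is struck. Section 6 merely fixes the priority direction for Section 4; with Section 4 gone it has nothing to operate on and falls away. Section 8 is a severability clause and preserves every provision that can still be given independent effect. The provisions still in force are Section 1, Section 2, Section 3, Section 5, Section 7, and Section 8.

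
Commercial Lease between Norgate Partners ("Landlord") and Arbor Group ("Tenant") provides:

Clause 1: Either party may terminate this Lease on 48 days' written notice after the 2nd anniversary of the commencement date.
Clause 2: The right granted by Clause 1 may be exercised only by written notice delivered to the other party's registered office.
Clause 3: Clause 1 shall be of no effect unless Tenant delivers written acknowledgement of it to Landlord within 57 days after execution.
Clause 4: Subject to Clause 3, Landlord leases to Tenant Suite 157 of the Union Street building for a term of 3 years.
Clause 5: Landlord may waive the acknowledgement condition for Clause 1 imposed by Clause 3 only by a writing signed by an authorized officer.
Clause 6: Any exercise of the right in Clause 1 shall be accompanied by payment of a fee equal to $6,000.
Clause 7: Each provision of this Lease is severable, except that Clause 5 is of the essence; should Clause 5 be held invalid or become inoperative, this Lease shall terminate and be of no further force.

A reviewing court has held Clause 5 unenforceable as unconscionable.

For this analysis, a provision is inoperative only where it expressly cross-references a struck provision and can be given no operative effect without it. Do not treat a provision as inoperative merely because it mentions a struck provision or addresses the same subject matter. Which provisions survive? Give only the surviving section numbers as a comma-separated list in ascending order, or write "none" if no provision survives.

Clause 5 is struck. Nothing else in the Lease is defined by reference to Clause 5. Clause 7 makes Clause 5 an essential term, and Clause 5 is the provision held invalid; under Clause 7, the entire Lease is therefore void. No provision of the Lease survives.

none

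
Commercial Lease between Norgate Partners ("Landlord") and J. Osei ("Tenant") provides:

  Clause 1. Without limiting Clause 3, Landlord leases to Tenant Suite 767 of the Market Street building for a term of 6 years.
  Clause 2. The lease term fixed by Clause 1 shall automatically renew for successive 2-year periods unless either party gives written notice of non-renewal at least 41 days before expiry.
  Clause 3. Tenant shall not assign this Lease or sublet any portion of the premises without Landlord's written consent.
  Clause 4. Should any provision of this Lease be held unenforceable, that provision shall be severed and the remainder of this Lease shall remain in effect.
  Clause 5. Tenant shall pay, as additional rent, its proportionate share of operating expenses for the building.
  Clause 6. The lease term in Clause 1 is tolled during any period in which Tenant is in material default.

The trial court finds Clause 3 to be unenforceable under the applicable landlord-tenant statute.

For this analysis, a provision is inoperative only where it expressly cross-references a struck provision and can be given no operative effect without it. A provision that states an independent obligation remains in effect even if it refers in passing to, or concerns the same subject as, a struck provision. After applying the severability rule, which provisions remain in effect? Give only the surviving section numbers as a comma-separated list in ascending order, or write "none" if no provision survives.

1, 2, 4, 5, 6

Clause 3 is struck. Although Clause 1 refers to Clause 3, its operative terms do not depend on Clause 3, so it remains in effect. No other provision's operative terms depend on Clause 3. Clause 4 is a severability clause and preserves every provision that can still be given independent effect. That leaves Clause 1, Clause 2, Clause 4, Clause 5, and Clause 6 in effect.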